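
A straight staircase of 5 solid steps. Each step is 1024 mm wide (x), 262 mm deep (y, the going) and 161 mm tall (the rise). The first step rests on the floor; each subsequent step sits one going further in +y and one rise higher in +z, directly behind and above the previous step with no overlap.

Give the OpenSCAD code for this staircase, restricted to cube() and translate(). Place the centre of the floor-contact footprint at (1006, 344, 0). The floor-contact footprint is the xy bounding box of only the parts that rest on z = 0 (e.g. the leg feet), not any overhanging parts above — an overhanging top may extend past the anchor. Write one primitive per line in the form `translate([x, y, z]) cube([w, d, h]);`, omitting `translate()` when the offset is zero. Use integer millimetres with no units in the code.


translate([494, 213, 0]) cube([1024, 262, 161]);
translate([494, 475, 161]) cube([1024, 262, 161]);
translate([494, 737, 322]) cube([1024, 262, 161]);
translate([494, 999, 483]) cube([1024, 262, 161]);
translate([494, 1261, 644]) cube([1024, 262, 161]);


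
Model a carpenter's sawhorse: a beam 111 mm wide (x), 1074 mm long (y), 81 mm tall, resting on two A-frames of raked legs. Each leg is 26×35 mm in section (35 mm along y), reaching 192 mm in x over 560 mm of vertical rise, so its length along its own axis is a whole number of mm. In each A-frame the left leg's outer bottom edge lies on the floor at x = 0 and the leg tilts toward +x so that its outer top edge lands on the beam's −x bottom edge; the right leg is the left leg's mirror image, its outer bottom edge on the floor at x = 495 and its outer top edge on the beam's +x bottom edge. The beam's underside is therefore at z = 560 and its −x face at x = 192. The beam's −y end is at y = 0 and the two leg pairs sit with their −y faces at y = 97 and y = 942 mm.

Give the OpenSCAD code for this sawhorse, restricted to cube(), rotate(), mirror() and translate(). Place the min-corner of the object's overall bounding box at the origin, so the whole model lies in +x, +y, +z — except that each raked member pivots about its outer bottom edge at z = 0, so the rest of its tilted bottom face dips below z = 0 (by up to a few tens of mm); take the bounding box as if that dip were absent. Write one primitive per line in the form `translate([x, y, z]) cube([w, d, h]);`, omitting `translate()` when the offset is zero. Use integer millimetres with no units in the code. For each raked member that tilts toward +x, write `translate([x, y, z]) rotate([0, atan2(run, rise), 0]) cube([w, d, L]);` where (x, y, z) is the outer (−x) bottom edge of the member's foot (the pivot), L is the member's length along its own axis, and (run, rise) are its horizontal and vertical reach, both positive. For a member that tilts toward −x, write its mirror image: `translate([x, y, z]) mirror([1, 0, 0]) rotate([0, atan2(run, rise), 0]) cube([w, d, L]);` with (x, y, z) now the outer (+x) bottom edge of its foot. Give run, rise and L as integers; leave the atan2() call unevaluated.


translate([192, 0, 560]) cube([111, 1074, 81]);
translate([0, 97, 0]) rotate([0, atan2(192, 560), 0]) cube([26, 35, 592]);
translate([495, 97, 0]) mirror([1, 0, 0]) rotate([0, atan2(192, 560), 0]) cube([26, 35, 592]);
translate([0, 942, 0]) rotate([0, atan2(192, 560), 0]) cube([26, 35, 592]);
translate([495, 942, 0]) mirror([1, 0, 0]) rotate([0, atan2(192, 560), 0]) cube([26, 35, 592]);


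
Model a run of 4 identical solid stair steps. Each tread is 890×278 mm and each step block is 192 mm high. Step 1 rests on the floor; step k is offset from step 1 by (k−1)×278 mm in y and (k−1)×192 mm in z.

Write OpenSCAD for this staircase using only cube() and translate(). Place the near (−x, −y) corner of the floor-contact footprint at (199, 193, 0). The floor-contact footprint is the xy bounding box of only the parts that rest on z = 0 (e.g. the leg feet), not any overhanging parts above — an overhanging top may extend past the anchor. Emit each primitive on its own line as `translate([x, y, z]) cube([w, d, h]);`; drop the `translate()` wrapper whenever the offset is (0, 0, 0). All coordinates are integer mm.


translate([199, 193, 0]) cube([890, 278, 192]);
translate([199, 471, 192]) cube([890, 278, 192]);
translate([199, 749, 384]) cube([890, 278, 192]);
translate([199, 1027, 576]) cube([890, 278, 192]);


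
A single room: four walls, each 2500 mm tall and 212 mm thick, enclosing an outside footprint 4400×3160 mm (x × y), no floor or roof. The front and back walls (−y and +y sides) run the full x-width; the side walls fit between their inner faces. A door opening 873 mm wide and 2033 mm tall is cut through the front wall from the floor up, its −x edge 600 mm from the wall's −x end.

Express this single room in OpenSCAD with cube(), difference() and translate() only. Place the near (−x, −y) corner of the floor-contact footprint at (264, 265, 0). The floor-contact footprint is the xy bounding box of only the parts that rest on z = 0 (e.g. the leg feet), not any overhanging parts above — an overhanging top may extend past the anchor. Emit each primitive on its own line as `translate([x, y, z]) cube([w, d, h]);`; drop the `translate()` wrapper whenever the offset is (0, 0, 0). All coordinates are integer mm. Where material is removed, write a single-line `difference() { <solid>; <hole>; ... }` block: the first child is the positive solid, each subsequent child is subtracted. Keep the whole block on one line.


difference() { translate([264, 265, 0]) cube([4400, 212, 2500]); translate([864, 265, 0]) cube([873, 212, 2033]); }
translate([264, 3213, 0]) cube([4400, 212, 2500]);
translate([264, 477, 0]) cube([212, 2736, 2500]);
translate([4452, 477, 0]) cube([212, 2736, 2500]);


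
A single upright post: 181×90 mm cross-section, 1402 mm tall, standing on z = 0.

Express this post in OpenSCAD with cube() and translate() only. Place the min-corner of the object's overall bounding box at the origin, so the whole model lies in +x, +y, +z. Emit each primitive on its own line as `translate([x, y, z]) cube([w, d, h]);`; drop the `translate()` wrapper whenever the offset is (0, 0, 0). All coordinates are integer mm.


cube([181, 90, 1402]);


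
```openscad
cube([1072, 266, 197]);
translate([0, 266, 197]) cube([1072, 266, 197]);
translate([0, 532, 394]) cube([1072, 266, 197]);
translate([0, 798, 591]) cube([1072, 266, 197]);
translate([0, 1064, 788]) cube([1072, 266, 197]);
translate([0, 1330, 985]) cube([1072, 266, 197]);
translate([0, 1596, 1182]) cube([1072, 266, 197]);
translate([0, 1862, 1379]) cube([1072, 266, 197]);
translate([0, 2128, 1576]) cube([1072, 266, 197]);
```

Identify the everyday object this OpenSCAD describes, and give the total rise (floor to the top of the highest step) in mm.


A staircase. The total rise is 1773 mm.

9 identical blocks, each offset up and back from the previous — a staircase. Each step is 197 mm tall and there are 9 of them, so the total rise is 9 × 197 = 1773 mm.


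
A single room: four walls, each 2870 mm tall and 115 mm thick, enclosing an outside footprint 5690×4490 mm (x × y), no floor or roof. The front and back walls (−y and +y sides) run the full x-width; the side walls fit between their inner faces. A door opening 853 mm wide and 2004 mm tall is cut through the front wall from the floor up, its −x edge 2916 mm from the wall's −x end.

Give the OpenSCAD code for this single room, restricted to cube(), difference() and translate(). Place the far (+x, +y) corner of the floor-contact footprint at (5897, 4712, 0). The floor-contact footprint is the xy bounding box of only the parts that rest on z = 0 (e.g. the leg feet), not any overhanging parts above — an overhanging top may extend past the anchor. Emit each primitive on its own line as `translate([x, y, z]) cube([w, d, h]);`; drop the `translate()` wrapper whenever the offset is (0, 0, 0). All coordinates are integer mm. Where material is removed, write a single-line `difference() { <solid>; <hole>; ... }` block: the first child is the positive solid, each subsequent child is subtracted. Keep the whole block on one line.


difference() { translate([207, 222, 0]) cube([5690, 115, 2870]); translate([3123, 222, 0]) cube([853, 115, 2004]); }
translate([207, 4597, 0]) cube([5690, 115, 2870]);
translate([207, 337, 0]) cube([115, 4260, 2870]);
translate([5782, 337, 0]) cube([115, 4260, 2870]);


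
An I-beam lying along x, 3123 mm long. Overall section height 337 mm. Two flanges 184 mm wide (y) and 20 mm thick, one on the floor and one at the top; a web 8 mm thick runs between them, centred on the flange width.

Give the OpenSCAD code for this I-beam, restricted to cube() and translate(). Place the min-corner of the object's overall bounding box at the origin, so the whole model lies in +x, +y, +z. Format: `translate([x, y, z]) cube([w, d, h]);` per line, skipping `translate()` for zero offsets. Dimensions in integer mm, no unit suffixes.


cube([3123, 184, 20]);
translate([0, 88, 20]) cube([3123, 8, 297]);
translate([0, 0, 317]) cube([3123, 184, 20]);


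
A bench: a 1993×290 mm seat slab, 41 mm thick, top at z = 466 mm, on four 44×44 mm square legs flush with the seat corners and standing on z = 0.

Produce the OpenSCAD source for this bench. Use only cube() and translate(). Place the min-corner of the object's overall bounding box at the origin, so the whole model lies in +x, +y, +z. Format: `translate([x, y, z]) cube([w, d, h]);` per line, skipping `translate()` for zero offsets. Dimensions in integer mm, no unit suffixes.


translate([0, 0, 425]) cube([1993, 290, 41]);
cube([44, 44, 425]);
translate([0, 246, 0]) cube([44, 44, 425]);
translate([1949, 0, 0]) cube([44, 44, 425]);
translate([1949, 246, 0]) cube([44, 44, 425]);


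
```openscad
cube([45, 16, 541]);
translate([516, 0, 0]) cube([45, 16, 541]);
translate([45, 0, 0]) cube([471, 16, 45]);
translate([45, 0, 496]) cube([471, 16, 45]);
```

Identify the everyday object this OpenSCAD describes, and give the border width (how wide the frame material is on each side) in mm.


A picture frame. The border width is 45 mm.

Four thin pieces enclosing a rectangular opening — a picture frame. The two full-height stiles are 541 mm tall; the top rail sits at z = 496 and is 45 mm tall, so the border above the opening is 541 − 496 = 45 mm, matching the stile x-width.


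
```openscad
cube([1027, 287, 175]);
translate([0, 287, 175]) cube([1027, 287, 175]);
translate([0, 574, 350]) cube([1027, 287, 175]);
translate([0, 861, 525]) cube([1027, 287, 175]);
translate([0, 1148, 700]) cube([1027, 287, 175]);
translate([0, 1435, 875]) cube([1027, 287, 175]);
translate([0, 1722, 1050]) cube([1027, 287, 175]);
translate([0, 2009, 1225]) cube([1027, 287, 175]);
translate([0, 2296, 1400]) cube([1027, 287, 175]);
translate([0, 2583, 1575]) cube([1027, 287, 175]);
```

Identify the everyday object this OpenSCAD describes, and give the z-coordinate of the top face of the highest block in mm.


A staircase. The total rise is 1750 mm.

10 identical blocks, each offset up and back from the previous — a staircase. Each step is 175 mm tall and there are 10 of them, so the total rise is 10 × 175 = 1750 mm.


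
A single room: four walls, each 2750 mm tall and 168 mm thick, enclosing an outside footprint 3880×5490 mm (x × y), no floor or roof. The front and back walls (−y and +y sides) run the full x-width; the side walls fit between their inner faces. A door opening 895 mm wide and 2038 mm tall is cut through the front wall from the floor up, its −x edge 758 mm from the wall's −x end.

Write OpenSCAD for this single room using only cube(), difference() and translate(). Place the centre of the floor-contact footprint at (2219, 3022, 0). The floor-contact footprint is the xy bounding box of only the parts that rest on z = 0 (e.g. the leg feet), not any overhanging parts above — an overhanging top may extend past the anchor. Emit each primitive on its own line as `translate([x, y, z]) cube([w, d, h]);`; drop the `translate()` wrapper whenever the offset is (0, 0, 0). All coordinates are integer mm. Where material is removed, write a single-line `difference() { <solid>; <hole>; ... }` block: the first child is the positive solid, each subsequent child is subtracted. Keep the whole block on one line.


difference() { translate([279, 277, 0]) cube([3880, 168, 2750]); translate([1037, 277, 0]) cube([895, 168, 2038]); }
translate([279, 5599, 0]) cube([3880, 168, 2750]);
translate([279, 445, 0]) cube([168, 5154, 2750]);
translate([3991, 445, 0]) cube([168, 5154, 2750]);


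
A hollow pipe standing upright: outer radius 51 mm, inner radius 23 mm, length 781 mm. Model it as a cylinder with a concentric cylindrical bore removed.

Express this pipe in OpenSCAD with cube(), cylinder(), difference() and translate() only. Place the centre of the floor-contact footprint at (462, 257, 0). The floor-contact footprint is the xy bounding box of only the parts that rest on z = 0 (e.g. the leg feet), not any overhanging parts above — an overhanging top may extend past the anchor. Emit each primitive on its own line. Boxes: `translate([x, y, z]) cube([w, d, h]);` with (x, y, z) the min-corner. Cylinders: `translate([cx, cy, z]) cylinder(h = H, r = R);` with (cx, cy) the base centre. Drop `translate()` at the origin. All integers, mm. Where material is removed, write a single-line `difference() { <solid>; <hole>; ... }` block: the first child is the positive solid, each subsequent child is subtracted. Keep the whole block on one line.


difference() { translate([462, 257, 0]) cylinder(h = 781, r = 51); translate([462, 257, 0]) cylinder(h = 781, r = 23); }


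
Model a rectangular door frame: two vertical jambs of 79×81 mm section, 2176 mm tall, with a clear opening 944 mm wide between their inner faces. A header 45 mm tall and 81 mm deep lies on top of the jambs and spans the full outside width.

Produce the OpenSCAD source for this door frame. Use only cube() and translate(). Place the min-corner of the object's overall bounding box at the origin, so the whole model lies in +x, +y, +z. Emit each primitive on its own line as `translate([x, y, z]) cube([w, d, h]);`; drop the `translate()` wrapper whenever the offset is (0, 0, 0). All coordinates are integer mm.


cube([79, 81, 2176]);
translate([1023, 0, 0]) cube([79, 81, 2176]);
translate([0, 0, 2176]) cube([1102, 81, 45]);


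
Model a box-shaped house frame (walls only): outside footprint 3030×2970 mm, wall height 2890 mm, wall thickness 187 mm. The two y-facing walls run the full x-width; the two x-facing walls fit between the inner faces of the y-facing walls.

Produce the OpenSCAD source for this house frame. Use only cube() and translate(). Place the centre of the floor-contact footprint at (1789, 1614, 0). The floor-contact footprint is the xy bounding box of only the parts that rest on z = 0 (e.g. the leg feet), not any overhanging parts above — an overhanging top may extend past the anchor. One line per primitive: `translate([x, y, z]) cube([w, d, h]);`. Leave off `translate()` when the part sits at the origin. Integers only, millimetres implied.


translate([274, 129, 0]) cube([3030, 187, 2890]);
translate([274, 2912, 0]) cube([3030, 187, 2890]);
translate([274, 316, 0]) cube([187, 2596, 2890]);
translate([3117, 316, 0]) cube([187, 2596, 2890]);


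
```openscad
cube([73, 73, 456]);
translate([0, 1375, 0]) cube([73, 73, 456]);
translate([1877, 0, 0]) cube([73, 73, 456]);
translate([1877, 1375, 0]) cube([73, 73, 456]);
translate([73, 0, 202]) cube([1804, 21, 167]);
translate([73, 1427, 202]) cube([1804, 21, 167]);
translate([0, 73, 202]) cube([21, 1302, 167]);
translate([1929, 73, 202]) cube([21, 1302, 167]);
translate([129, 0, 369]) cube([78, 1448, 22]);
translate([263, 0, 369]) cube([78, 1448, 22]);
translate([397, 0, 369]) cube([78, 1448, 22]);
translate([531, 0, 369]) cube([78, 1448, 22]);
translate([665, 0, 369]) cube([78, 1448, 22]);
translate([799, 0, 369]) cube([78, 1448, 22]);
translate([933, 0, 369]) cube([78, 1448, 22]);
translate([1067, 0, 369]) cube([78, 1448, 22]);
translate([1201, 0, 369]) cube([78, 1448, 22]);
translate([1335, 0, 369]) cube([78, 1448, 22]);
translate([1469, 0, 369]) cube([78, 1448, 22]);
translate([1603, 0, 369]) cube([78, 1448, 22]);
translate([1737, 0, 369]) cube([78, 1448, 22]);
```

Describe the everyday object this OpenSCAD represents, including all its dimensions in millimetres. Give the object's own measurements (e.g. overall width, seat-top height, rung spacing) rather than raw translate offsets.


A bed frame 1950 mm long (x) by 1448 mm wide (y). Four 73×73 mm corner posts, 456 mm tall, at the corners of the footprint. Four rails of 21 mm thickness and 167 mm height run between adjacent posts with their undersides at z = 202 mm, their outer faces flush with the outside of the frame (the two x-running rails run between the posts' inner faces; the two y-running rails run between the posts' inner faces). 13 slats, each 78 mm wide (x) and 22 mm thick, lie across the top of the two x-running rails, running the full 1448 mm width of the frame in y; along x they sit between the end posts with a 56 mm gap after the −x posts and between neighbouring slats, leaving 62 mm before the +x posts.


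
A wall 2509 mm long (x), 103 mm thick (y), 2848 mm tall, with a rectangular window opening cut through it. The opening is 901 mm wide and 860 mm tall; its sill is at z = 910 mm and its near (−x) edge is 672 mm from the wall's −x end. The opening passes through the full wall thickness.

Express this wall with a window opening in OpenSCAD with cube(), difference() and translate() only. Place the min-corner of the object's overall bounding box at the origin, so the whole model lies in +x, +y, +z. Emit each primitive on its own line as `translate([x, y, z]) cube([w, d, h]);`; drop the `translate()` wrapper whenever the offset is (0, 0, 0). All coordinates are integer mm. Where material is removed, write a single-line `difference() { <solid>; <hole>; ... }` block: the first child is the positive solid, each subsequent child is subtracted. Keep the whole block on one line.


difference() { cube([2509, 103, 2848]); translate([672, 0, 910]) cube([901, 103, 860]); }


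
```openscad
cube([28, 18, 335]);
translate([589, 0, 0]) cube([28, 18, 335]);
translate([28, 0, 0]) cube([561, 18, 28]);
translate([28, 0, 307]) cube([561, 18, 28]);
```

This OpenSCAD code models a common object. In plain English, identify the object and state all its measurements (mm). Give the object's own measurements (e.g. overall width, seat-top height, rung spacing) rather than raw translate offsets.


A rectangular picture frame lying in the x–z plane (depth along y). The opening is 561 mm wide (x) by 279 mm tall (z), surrounded by a border 28 mm wide on all four sides. The frame is 18 mm deep and is made of two full-height vertical stiles with two horizontal rails fitted between them.


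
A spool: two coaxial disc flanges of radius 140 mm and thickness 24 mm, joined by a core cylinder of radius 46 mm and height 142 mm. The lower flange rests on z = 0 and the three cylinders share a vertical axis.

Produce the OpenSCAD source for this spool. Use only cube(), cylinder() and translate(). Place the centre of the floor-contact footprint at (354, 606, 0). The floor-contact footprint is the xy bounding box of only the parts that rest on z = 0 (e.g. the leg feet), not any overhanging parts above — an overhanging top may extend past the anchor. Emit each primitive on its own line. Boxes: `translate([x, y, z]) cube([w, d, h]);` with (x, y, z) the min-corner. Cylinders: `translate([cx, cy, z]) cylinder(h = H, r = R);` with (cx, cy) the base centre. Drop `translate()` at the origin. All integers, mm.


translate([354, 606, 0]) cylinder(h = 24, r = 140);
translate([354, 606, 24]) cylinder(h = 142, r = 46);
translate([354, 606, 166]) cylinder(h = 24, r = 140);


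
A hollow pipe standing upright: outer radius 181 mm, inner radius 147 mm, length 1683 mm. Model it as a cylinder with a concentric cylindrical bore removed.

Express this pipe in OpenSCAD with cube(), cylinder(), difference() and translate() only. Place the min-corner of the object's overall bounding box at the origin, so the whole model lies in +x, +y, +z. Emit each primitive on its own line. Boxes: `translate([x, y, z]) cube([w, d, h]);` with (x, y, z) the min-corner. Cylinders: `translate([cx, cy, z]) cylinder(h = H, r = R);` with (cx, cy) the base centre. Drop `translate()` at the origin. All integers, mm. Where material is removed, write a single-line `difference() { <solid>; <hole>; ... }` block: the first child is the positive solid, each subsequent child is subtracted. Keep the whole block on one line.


difference() { translate([181, 181, 0]) cylinder(h = 1683, r = 181); translate([181, 181, 0]) cylinder(h = 1683, r = 147); }


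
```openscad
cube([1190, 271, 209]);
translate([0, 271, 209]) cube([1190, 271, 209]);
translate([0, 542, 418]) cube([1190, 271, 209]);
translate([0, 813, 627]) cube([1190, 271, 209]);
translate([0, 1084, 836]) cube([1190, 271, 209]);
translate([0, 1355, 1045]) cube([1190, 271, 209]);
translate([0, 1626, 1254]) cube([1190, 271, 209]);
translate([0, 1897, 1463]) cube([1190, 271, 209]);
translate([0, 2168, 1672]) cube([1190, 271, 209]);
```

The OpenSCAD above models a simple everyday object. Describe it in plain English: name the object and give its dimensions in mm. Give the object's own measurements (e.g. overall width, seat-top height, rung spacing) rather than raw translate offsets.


A straight staircase of 9 solid steps. Each step is 1190 mm wide (x), 271 mm deep (y, the going) and 209 mm tall (the rise). The first step rests on the floor; each subsequent step sits one going further in +y and one rise higher in +z, directly behind and above the previous step with no overlap.


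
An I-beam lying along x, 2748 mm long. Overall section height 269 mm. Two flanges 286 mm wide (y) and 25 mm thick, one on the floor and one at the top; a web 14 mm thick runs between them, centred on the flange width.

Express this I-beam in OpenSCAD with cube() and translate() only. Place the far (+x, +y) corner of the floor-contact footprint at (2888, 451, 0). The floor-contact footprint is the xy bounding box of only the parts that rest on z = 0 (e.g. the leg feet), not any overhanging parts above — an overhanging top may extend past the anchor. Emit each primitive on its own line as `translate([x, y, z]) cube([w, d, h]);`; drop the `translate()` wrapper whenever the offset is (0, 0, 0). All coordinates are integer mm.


translate([140, 165, 0]) cube([2748, 286, 25]);
translate([140, 301, 25]) cube([2748, 14, 219]);
translate([140, 165, 244]) cube([2748, 286, 25]);


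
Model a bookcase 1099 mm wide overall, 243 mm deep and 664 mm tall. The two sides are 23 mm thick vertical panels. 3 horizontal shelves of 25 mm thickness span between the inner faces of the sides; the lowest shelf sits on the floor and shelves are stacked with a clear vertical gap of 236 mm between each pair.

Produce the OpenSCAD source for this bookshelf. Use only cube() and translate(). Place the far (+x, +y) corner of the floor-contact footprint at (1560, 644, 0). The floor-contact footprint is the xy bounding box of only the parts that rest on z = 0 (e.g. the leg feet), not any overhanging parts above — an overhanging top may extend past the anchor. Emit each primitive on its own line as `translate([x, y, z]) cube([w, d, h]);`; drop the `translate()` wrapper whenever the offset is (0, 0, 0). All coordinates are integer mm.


translate([461, 401, 0]) cube([23, 243, 664]);
translate([1537, 401, 0]) cube([23, 243, 664]);
translate([484, 401, 0]) cube([1053, 243, 25]);
translate([484, 401, 261]) cube([1053, 243, 25]);
translate([484, 401, 522]) cube([1053, 243, 25]);


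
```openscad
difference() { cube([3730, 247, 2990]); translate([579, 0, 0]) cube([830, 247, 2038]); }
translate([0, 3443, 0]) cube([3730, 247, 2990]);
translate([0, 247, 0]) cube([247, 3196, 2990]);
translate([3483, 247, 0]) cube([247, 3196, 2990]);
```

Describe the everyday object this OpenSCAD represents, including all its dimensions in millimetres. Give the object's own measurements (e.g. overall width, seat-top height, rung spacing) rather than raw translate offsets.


A single room: four walls, each 2990 mm tall and 247 mm thick, enclosing an outside footprint 3730×3690 mm (x × y), no floor or roof. The front and back walls (−y and +y sides) run the full x-width; the side walls fit between their inner faces. A door opening 830 mm wide and 2038 mm tall is cut through the front wall from the floor up, its −x edge 579 mm from the wall's −x end.


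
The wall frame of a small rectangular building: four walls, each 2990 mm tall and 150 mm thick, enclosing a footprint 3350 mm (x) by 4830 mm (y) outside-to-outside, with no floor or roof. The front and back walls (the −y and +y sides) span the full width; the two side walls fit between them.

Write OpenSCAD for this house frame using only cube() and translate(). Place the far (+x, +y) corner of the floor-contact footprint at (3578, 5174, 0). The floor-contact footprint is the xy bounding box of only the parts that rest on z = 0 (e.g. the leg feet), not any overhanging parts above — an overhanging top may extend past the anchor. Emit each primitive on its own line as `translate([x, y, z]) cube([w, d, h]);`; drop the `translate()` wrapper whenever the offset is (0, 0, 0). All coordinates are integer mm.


translate([228, 344, 0]) cube([3350, 150, 2990]);
translate([228, 5024, 0]) cube([3350, 150, 2990]);
translate([228, 494, 0]) cube([150, 4530, 2990]);
translate([3428, 494, 0]) cube([150, 4530, 2990]);


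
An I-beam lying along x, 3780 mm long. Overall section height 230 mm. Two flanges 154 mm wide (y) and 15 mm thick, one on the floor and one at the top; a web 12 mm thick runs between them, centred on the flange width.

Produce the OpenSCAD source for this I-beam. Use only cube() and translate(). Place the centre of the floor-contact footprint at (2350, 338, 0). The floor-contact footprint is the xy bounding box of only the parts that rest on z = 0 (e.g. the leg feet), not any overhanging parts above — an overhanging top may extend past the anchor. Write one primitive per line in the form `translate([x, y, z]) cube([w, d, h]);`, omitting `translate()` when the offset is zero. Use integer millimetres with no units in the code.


translate([460, 261, 0]) cube([3780, 154, 15]);
translate([460, 332, 15]) cube([3780, 12, 200]);
translate([460, 261, 215]) cube([3780, 154, 15]);


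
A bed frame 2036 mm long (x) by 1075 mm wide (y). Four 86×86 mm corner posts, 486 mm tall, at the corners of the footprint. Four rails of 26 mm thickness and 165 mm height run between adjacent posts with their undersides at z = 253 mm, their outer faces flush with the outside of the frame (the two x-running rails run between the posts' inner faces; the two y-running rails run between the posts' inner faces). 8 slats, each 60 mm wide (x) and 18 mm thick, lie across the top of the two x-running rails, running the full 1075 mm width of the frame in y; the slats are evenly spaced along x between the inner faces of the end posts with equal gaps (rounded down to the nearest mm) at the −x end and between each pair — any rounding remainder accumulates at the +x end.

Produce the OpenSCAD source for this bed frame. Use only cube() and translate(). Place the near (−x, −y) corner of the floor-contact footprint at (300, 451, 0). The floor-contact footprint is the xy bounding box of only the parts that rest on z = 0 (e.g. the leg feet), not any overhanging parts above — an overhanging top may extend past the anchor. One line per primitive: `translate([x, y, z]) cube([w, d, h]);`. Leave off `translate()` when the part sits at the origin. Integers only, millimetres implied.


translate([300, 451, 0]) cube([86, 86, 486]);
translate([300, 1440, 0]) cube([86, 86, 486]);
translate([2250, 451, 0]) cube([86, 86, 486]);
translate([2250, 1440, 0]) cube([86, 86, 486]);
translate([386, 451, 253]) cube([1864, 26, 165]);
translate([386, 1500, 253]) cube([1864, 26, 165]);
translate([300, 537, 253]) cube([26, 903, 165]);
translate([2310, 537, 253]) cube([26, 903, 165]);
translate([539, 451, 418]) cube([60, 1075, 18]);
translate([752, 451, 418]) cube([60, 1075, 18]);
translate([965, 451, 418]) cube([60, 1075, 18]);
translate([1178, 451, 418]) cube([60, 1075, 18]);
translate([1391, 451, 418]) cube([60, 1075, 18]);
translate([1604, 451, 418]) cube([60, 1075, 18]);
translate([1817, 451, 418]) cube([60, 1075, 18]);
translate([2030, 451, 418]) cube([60, 1075, 18]);


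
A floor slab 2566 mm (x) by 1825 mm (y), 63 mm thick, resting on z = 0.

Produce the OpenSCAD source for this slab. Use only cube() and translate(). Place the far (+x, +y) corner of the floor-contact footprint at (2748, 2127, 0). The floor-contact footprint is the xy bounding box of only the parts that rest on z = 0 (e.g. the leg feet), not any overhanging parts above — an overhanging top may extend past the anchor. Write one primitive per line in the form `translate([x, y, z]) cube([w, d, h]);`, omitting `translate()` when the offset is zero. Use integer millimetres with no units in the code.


translate([182, 302, 0]) cube([2566, 1825, 63]);


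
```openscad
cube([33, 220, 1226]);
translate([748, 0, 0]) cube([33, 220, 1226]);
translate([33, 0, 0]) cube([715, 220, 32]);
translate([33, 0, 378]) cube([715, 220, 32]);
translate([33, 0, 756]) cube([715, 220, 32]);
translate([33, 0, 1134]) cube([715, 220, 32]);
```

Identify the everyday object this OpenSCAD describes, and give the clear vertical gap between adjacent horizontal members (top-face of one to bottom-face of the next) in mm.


A bookshelf. The clear shelf gap is 346 mm.

Two tall side panels with 4 horizontal boards between them — a bookshelf. The first two shelf undersides are at z = 0 and z = 378; with shelf thickness 32, the clear gap is 378 − 0 − 32 = 346 mm.


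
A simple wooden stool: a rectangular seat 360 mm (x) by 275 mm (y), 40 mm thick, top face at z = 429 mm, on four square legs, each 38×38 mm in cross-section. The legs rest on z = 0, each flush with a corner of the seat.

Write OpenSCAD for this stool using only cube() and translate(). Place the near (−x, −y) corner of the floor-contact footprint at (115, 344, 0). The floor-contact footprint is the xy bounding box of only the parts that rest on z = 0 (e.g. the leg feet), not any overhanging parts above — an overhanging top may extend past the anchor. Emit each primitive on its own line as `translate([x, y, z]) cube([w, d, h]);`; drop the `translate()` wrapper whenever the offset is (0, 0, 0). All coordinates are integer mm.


// leg_h = 429 - 40 = 389
translate([115, 344, 389]) cube([360, 275, 40]);
translate([115, 344, 0]) cube([38, 38, 389]);
translate([437, 344, 0]) cube([38, 38, 389]);
translate([115, 581, 0]) cube([38, 38, 389]);
translate([437, 581, 0]) cube([38, 38, 389]);


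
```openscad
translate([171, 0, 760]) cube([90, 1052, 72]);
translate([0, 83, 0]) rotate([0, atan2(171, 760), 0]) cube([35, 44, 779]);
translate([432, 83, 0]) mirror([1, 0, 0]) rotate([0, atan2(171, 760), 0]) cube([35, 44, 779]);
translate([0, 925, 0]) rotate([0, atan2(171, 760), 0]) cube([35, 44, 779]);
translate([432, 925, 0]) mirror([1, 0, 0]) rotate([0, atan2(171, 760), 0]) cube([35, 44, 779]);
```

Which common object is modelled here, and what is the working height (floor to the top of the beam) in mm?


A sawhorse. The overall height is 832 mm.

A beam across two mirrored pairs of raked legs — a sawhorse. The beam's underside is at z = 760 (matching the legs' vertical rise in atan2(171, 760)) and the beam is 72 mm tall, so its top is at 760 + 72 = 832 mm. The raked legs top out at the beam's underside, so that is the highest point.


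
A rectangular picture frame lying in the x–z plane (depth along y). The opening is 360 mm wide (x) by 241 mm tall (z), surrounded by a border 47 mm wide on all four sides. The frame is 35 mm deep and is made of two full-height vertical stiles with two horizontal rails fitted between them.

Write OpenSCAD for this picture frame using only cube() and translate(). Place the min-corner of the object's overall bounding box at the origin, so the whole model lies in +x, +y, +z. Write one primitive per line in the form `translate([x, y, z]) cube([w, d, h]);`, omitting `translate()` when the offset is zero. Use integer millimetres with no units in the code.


cube([47, 35, 335]);
translate([407, 0, 0]) cube([47, 35, 335]);
translate([47, 0, 0]) cube([360, 35, 47]);
translate([47, 0, 288]) cube([360, 35, 47]);


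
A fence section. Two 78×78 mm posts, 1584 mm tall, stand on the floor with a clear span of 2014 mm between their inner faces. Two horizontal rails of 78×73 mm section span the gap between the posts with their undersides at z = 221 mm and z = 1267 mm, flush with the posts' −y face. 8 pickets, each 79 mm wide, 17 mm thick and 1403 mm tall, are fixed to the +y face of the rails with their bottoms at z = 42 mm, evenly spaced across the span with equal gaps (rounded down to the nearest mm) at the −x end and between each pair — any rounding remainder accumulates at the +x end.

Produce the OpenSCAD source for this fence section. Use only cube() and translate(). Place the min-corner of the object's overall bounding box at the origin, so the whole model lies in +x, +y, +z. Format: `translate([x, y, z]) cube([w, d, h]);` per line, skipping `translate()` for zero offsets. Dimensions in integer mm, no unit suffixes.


cube([78, 78, 1584]);
translate([2092, 0, 0]) cube([78, 78, 1584]);
translate([78, 0, 221]) cube([2014, 78, 73]);
translate([78, 0, 1267]) cube([2014, 78, 73]);
translate([231, 78, 42]) cube([79, 17, 1403]);
translate([463, 78, 42]) cube([79, 17, 1403]);
translate([695, 78, 42]) cube([79, 17, 1403]);
translate([927, 78, 42]) cube([79, 17, 1403]);
translate([1159, 78, 42]) cube([79, 17, 1403]);
translate([1391, 78, 42]) cube([79, 17, 1403]);
translate([1623, 78, 42]) cube([79, 17, 1403]);
translate([1855, 78, 42]) cube([79, 17, 1403]);


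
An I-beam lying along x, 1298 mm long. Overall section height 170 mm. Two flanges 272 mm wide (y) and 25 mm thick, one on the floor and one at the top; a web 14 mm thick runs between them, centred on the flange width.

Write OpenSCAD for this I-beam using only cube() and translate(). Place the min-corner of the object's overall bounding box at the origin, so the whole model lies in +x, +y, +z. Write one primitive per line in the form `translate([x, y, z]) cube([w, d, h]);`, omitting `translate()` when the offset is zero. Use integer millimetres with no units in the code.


cube([1298, 272, 25]);
translate([0, 129, 25]) cube([1298, 14, 120]);
translate([0, 0, 145]) cube([1298, 272, 25]);


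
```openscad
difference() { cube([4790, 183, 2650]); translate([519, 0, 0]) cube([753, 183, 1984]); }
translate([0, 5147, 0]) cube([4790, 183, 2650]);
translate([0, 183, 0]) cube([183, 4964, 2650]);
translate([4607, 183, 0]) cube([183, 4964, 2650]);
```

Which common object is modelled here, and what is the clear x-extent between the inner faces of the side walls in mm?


A single room. The interior width is 4424 mm.

Four walls enclosing a rectangle with a door in the front wall — a room. Outside width 4790 minus two 183 mm walls gives 4424 mm.


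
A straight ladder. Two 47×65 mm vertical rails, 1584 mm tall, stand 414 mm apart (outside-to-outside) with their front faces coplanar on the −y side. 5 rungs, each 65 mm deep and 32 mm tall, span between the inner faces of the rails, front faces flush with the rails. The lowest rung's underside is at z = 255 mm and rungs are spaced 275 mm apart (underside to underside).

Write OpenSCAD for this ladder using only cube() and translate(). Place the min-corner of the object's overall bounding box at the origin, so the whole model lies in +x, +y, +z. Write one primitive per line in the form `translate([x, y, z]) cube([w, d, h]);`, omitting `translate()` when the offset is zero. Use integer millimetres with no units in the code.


cube([47, 65, 1584]);
translate([367, 0, 0]) cube([47, 65, 1584]);
translate([47, 0, 255]) cube([320, 65, 32]);
translate([47, 0, 530]) cube([320, 65, 32]);
translate([47, 0, 805]) cube([320, 65, 32]);
translate([47, 0, 1080]) cube([320, 65, 32]);
translate([47, 0, 1355]) cube([320, 65, 32]);


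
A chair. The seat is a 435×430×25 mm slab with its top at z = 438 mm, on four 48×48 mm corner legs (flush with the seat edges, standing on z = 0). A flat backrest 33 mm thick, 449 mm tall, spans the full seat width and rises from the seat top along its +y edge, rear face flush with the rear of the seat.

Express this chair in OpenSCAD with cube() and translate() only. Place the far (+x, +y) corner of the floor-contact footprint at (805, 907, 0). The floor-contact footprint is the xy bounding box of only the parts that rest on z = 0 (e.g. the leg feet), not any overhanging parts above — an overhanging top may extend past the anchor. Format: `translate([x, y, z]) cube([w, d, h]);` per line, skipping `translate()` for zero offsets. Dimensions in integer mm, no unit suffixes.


translate([370, 477, 413]) cube([435, 430, 25]);
translate([370, 477, 0]) cube([48, 48, 413]);
translate([757, 477, 0]) cube([48, 48, 413]);
translate([370, 859, 0]) cube([48, 48, 413]);
translate([757, 859, 0]) cube([48, 48, 413]);
translate([370, 874, 438]) cube([435, 33, 449]);


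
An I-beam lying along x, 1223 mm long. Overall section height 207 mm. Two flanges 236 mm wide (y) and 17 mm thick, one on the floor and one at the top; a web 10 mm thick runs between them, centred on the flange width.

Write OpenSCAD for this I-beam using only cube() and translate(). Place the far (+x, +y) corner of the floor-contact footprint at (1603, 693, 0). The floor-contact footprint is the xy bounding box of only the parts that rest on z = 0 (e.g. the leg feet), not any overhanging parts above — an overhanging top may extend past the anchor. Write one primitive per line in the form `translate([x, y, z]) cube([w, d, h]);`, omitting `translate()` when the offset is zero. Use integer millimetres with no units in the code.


translate([380, 457, 0]) cube([1223, 236, 17]);
translate([380, 570, 17]) cube([1223, 10, 173]);
translate([380, 457, 190]) cube([1223, 236, 17]);


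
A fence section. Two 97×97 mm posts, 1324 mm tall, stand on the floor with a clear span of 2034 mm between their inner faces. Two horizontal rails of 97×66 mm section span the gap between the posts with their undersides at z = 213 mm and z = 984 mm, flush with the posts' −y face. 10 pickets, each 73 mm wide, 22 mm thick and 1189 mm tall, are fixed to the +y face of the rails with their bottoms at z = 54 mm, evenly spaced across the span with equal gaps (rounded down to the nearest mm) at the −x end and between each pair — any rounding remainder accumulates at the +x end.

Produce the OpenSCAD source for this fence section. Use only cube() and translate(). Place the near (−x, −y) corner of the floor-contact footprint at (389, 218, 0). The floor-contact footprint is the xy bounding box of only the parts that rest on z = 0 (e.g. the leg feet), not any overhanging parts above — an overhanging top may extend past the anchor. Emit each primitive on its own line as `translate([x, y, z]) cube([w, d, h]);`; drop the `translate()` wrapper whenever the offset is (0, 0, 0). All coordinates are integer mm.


translate([389, 218, 0]) cube([97, 97, 1324]);
translate([2520, 218, 0]) cube([97, 97, 1324]);
translate([486, 218, 213]) cube([2034, 97, 66]);
translate([486, 218, 984]) cube([2034, 97, 66]);
translate([604, 315, 54]) cube([73, 22, 1189]);
translate([795, 315, 54]) cube([73, 22, 1189]);
translate([986, 315, 54]) cube([73, 22, 1189]);
translate([1177, 315, 54]) cube([73, 22, 1189]);
translate([1368, 315, 54]) cube([73, 22, 1189]);
translate([1559, 315, 54]) cube([73, 22, 1189]);
translate([1750, 315, 54]) cube([73, 22, 1189]);
translate([1941, 315, 54]) cube([73, 22, 1189]);
translate([2132, 315, 54]) cube([73, 22, 1189]);
translate([2323, 315, 54]) cube([73, 22, 1189]);


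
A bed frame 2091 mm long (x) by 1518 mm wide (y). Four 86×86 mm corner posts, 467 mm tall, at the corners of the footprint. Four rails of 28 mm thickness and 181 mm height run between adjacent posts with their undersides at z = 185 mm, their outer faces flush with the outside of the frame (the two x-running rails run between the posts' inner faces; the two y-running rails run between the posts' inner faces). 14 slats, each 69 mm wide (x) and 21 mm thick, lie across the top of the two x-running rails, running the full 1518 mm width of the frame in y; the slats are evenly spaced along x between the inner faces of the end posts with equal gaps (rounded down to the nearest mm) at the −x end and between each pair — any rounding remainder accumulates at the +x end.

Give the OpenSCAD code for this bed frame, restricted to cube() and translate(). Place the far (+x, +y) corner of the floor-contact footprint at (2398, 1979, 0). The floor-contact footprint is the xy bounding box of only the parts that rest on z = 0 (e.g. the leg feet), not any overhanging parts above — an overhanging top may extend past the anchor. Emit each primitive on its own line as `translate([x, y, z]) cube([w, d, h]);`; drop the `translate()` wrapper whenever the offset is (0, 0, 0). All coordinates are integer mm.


translate([307, 461, 0]) cube([86, 86, 467]);
translate([307, 1893, 0]) cube([86, 86, 467]);
translate([2312, 461, 0]) cube([86, 86, 467]);
translate([2312, 1893, 0]) cube([86, 86, 467]);
translate([393, 461, 185]) cube([1919, 28, 181]);
translate([393, 1951, 185]) cube([1919, 28, 181]);
translate([307, 547, 185]) cube([28, 1346, 181]);
translate([2370, 547, 185]) cube([28, 1346, 181]);
translate([456, 461, 366]) cube([69, 1518, 21]);
translate([588, 461, 366]) cube([69, 1518, 21]);
translate([720, 461, 366]) cube([69, 1518, 21]);
translate([852, 461, 366]) cube([69, 1518, 21]);
translate([984, 461, 366]) cube([69, 1518, 21]);
translate([1116, 461, 366]) cube([69, 1518, 21]);
translate([1248, 461, 366]) cube([69, 1518, 21]);
translate([1380, 461, 366]) cube([69, 1518, 21]);
translate([1512, 461, 366]) cube([69, 1518, 21]);
translate([1644, 461, 366]) cube([69, 1518, 21]);
translate([1776, 461, 366]) cube([69, 1518, 21]);
translate([1908, 461, 366]) cube([69, 1518, 21]);
translate([2040, 461, 366]) cube([69, 1518, 21]);
translate([2172, 461, 366]) cube([69, 1518, 21]);
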